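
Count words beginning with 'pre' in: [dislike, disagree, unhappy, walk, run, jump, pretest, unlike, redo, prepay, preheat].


Checking each word for prefix 'pre':
  'dislike' -> no (count: 0)
  'disagree' -> no (count: 0)
  'unhappy' -> no (count: 0)
  'walk' -> no (count: 0)
  'run' -> no (count: 0)
  'jump' -> no (count: 0)
  'pretest' -> YES, starts with 'pre' (count: 1)
  'unlike' -> no (count: 1)
  'redo' -> no (count: 1)
  'prepay' -> YES, starts with 'pre' (count: 2)
  'preheat' -> YES, starts with 'pre' (count: 3)
Total with prefix 'pre': 3

3


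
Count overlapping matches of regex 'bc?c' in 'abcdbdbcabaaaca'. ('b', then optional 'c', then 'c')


Pattern: bc?c means 'b', then optional 'c', then 'c'.
Scanning 'abcdbdbcabaaaca' position-by-position:
  Pos 0: window 'abc' -> no
  Pos 1: window 'bcd' -> MATCH
  Pos 2: window 'cdb' -> no
  Pos 3: window 'dbd' -> no
  Pos 4: window 'bdb' -> no
  Pos 5: window 'dbc' -> no
  Pos 6: window 'bca' -> MATCH
  Pos 7: window 'cab' -> no
  Pos 8: window 'aba' -> no
  Pos 9: window 'baa' -> no
  Pos 10: window 'aaa' -> no
  Pos 11: window 'aac' -> no
  Pos 12: window 'aca' -> no
  Pos 13: window 'ca' -> no
  Pos 14: window 'a' -> no
Total matches: 2

2


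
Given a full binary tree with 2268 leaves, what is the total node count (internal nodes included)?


Leaf nodes (terminals): 2268
Internal nodes = n - 1 = 2268 - 1 = 2267
Total = leaves + internal = 2268 + 2267 = 4535

4535


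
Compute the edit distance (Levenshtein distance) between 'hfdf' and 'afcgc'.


Building DP table for s1='hfdf' (len 4) and s2='afcgc' (len 5):
       a  f  c  g  c
    0  1  2  3  4  5
  h 1  1  2  3  4  5
  f 2  2  1  2  3  4
  d 3  3  2  2  3  4
  f 4  4  3  3  3  4
Edit distance = dp[4][5] = 4

4


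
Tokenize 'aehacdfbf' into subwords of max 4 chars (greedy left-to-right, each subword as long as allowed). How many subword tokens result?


'aehacdfbf' has 9 characters.
Chunking with max size 4:
  Chunk 1: 'aeha' (positions 0-3)
  Chunk 2: 'cdfb' (positions 4-7)
  Chunk 3: 'f' (positions 8-8)
Total chunks: ceil(9 / 4) = 3

3


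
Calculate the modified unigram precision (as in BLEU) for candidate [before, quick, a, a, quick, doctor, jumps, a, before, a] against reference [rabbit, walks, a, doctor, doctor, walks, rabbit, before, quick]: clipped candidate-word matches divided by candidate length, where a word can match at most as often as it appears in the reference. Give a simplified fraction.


Reference word counts: {'a': 1, 'before': 1, 'doctor': 2, 'quick': 1, 'rabbit': 2, 'walks': 2}
Checking each candidate word (with clipping):
  'before' -> in reference (ref count 1, used 1/1) -> match (matches: 1)
  'quick' -> in reference (ref count 1, used 1/1) -> match (matches: 2)
  'a' -> in reference (ref count 1, used 1/1) -> match (matches: 3)
  'a' -> ref count 1 already used up (1/1) -> clipped, no match (matches: 3)
  'quick' -> ref count 1 already used up (1/1) -> clipped, no match (matches: 3)
  'doctor' -> in reference (ref count 2, used 1/2) -> match (matches: 4)
  'jumps' -> not in reference -> no match (matches: 4)
  'a' -> ref count 1 already used up (1/1) -> clipped, no match (matches: 4)
  'before' -> ref count 1 already used up (1/1) -> clipped, no match (matches: 4)
  'a' -> ref count 1 already used up (1/1) -> clipped, no match (matches: 4)
Clipped matches: 4, Candidate length: 10
Precision = 4/10 = 2/5

2/5


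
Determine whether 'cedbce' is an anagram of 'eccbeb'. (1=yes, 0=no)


Sort characters of 'cedbce': 'bccdee'
Sort characters of 'eccbeb': 'bbccee'
Sorted forms differ -> they are NOT anagrams
Result: 0

0


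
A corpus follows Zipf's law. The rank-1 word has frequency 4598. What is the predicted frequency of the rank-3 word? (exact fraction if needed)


Zipf's law: freq(rank) = f1 / rank
f1 = 4598, rank = 3
freq = 4598 / 3
GCD(4598, 3) = 1
Simplified: 4598/3

4598/3


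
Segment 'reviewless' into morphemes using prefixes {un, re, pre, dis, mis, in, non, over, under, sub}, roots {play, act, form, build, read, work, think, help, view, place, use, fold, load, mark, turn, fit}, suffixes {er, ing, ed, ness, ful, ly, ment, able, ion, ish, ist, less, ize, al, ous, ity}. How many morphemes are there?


Segmenting 'reviewless' against the inventory:
  're' -> prefix (morpheme 1)
  'view' -> root (morpheme 2)
  'less' -> suffix (morpheme 3)
Total morphemes: 3

3


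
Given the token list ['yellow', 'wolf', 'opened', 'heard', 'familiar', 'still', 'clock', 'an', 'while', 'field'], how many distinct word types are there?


Listing all tokens and tracking unique types:
  Token 1: 'yellow' -> NEW (unique so far: 1)
  Token 2: 'wolf' -> NEW (unique so far: 2)
  Token 3: 'opened' -> NEW (unique so far: 3)
  Token 4: 'heard' -> NEW (unique so far: 4)
  Token 5: 'familiar' -> NEW (unique so far: 5)
  Token 6: 'still' -> NEW (unique so far: 6)
  Token 7: 'clock' -> NEW (unique so far: 7)
  Token 8: 'an' -> NEW (unique so far: 8)
  Token 9: 'while' -> NEW (unique so far: 9)
  Token 10: 'field' -> NEW (unique so far: 10)
Unique types: ('an', 'clock', 'familiar', 'field', 'heard', 'opened', 'still', 'while', 'wolf', 'yellow')
Vocabulary size: 10

10


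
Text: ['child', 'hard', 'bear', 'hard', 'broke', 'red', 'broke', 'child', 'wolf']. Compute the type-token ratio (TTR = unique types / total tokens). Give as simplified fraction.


Tokens: 9
Unique types: ('bear', 'broke', 'child', 'hard', 'red', 'wolf') = 6
TTR = 6/9
Simplify: divide both by 3 -> 2/3
TTR = 2/3

2/3


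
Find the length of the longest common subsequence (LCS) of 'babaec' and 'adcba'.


DP table for LCS of 'babaec' and 'adcba':
       a  d  c  b  a
    0  0  0  0  0  0
  b 0  0  0  0  1  1
  a 0  1  1  1  1  2
  b 0  1  1  1  2  2
  a 0  1  1  1  2  3
  e 0  1  1  1  2  3
  c 0  1  1  2  2  3
LCS: 'aba'
LCS length = 3

3


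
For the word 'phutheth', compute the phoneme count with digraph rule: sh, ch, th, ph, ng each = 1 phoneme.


Parsing 'phutheth' greedily, digraphs first:
  'ph' -> digraph (1 consonant phoneme) (phonemes so far: 1)
  'u' -> vowel phoneme (phonemes so far: 2)
  'th' -> digraph (1 consonant phoneme) (phonemes so far: 3)
  'e' -> vowel phoneme (phonemes so far: 4)
  'th' -> digraph (1 consonant phoneme) (phonemes so far: 5)
Total phonemes: 5

5


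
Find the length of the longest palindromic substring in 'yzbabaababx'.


Scanning 'yzbabaababx' for palindromic substrings.
Substring at positions 2-9: 'babaabab'.
Check: reverse('babaabab') = 'babaabab' -> palindrome confirmed.
Neighbouring characters ('z' / 'x') break symmetry, so it cannot extend further.
No longer palindromic substring exists; longest length = 8

8


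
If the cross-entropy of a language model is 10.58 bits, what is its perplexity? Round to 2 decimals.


Perplexity formula: PP = 2^H
H = 10.58
PP = 2^10.58
Decompose: 2^10.58 = 2^10 * 2^0.58
2^10 = 1024, 2^0.58 ~ 1.4948492
PP ~ 1024 * 1.4948492 = 1530.7255808
Rounded to 2 decimals: 1530.73

1530.73


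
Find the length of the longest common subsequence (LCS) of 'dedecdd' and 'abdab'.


DP table for LCS of 'dedecdd' and 'abdab':
       a  b  d  a  b
    0  0  0  0  0  0
  d 0  0  0  1  1  1
  e 0  0  0  1  1  1
  d 0  0  0  1  1  1
  e 0  0  0  1  1  1
  c 0  0  0  1  1  1
  d 0  0  0  1  1  1
  d 0  0  0  1  1  1
LCS: 'd'
LCS length = 1

1


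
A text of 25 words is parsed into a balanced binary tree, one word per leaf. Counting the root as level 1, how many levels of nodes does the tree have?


In a balanced binary tree with n leaves the deepest leaf is ceil(log2(n)) edges below the root,
so counting node levels inclusive of root and leaves gives ceil(log2(n)) + 1 levels.
log2(25) = 4.6439
ceil(4.6439) = 5
levels = 5 + 1 = 6

6


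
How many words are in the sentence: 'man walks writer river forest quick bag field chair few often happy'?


Counting words by splitting on spaces:
  Word 1: 'man'
  Word 2: 'walks'
  Word 3: 'writer'
  Word 4: 'river'
  Word 5: 'forest'
  Word 6: 'quick'
  Word 7: 'bag'
  Word 8: 'field'
  Word 9: 'chair'
  Word 10: 'few'
  Word 11: 'often'
  Word 12: 'happy'
Total words: 12

12


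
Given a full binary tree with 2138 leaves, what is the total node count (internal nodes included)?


Leaf nodes (terminals): 2138
Internal nodes = n - 1 = 2138 - 1 = 2137
Total = leaves + internal = 2138 + 2137 = 4275

4275


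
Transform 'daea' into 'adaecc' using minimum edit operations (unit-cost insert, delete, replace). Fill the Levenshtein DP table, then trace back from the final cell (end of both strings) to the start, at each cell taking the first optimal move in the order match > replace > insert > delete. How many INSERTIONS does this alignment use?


Edit distance = 3. Backtracking from cell (4, 6) with preference match > replace > insert > delete,
then listing the resulting alignment 'daea' -> 'adaecc' left to right:
  Step 1: insert 'a' [insertion #1]
  Step 2: keep 'd'
  Step 3: keep 'a'
  Step 4: keep 'e'
  Step 5: insert 'c' [insertion #2]
  Step 6: replace a->c
Total insertions: 2

2


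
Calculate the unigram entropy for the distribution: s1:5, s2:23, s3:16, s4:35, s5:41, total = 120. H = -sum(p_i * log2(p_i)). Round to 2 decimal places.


Computing entropy H = -sum(p_i * log2(p_i)):
  s1: p = 5/120 = 0.0417, -p*log2(p) = 0.1910
  s2: p = 23/120 = 0.1917, -p*log2(p) = 0.4568
  s3: p = 16/120 = 0.1333, -p*log2(p) = 0.3876
  s4: p = 35/120 = 0.2917, -p*log2(p) = 0.5185
  s5: p = 41/120 = 0.3417, -p*log2(p) = 0.5294
H = sum of terms = 2.0833
Rounded to 2 decimals: 2.08

2.08


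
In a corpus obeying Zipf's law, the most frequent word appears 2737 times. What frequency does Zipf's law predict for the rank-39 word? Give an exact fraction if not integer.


Zipf's law: freq(rank) = f1 / rank
f1 = 2737, rank = 39
freq = 2737 / 39
GCD(2737, 39) = 1
Simplified: 2737/39

2737/39


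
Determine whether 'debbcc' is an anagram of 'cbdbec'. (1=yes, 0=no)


Sort characters of 'debbcc': 'bbccde'
Sort characters of 'cbdbec': 'bbccde'
Sorted forms match -> they ARE anagrams
Result: 1

1


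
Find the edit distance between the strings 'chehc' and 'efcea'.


Building DP table for s1='chehc' (len 5) and s2='efcea' (len 5):
       e  f  c  e  a
    0  1  2  3  4  5
  c 1  1  2  2  3  4
  h 2  2  2  3  3  4
  e 3  2  3  3  3  4
  h 4  3  3  4  4  4
  c 5  4  4  3  4  5
Edit distance = dp[5][5] = 5

5


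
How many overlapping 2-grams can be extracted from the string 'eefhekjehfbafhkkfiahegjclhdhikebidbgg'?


String 'eefhekjehfbafhkkfiahegjclhdhikebidbgg' has length L = 37.
Number of overlapping n-grams = L - n + 1
Substituting: 37 - 2 + 1 = 36

36


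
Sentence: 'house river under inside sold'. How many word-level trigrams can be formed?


Word trigrams from [5] words:
  Trigram 1: (house river under)
  Trigram 2: (river under inside)
  Trigram 3: (under inside sold)
Total word trigrams: 5 - 2 = 3

3


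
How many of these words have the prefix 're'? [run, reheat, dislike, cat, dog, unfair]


Checking each word for prefix 're':
  'run' -> no (count: 0)
  'reheat' -> YES, starts with 're' (count: 1)
  'dislike' -> no (count: 1)
  'cat' -> no (count: 1)
  'dog' -> no (count: 1)
  'unfair' -> no (count: 1)
Total with prefix 're': 1

1


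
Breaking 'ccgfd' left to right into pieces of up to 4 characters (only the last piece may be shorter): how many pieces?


'ccgfd' has 5 characters.
Chunking with max size 4:
  Chunk 1: 'ccgf' (positions 0-3)
  Chunk 2: 'd' (positions 4-4)
Total chunks: ceil(5 / 4) = 2

2


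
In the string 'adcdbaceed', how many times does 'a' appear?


Scanning 'adcdbaceed' for 'a':
  Position 0: 'a' -> MATCH (count: 1)
  Position 5: 'a' -> MATCH (count: 2)
Total occurrences of 'a': 2

2


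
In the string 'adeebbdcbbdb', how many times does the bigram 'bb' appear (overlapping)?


Scanning 'adeebbdcbbdb' for bigram 'bb':
  Position 0: 'ad' -> no
  Position 1: 'de' -> no
  Position 2: 'ee' -> no
  Position 3: 'eb' -> no
  Position 4: 'bb' -> MATCH
  Position 5: 'bd' -> no
  Position 6: 'dc' -> no
  Position 7: 'cb' -> no
  Position 8: 'bb' -> MATCH
  Position 9: 'bd' -> no
  Position 10: 'db' -> no
Total matches: 2

2


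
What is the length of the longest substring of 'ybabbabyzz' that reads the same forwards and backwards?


Scanning 'ybabbabyzz' for palindromic substrings.
Substring at positions 0-7: 'ybabbaby'.
Check: reverse('ybabbaby') = 'ybabbaby' -> palindrome confirmed.
Neighbouring characters ('-' / 'z') break symmetry, so it cannot extend further.
No longer palindromic substring exists; longest length = 8

8


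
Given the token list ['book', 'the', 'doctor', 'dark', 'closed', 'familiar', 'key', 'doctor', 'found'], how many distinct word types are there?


Listing all tokens and tracking unique types:
  Token 1: 'book' -> NEW (unique so far: 1)
  Token 2: 'the' -> NEW (unique so far: 2)
  Token 3: 'doctor' -> NEW (unique so far: 3)
  Token 4: 'dark' -> NEW (unique so far: 4)
  Token 5: 'closed' -> NEW (unique so far: 5)
  Token 6: 'familiar' -> NEW (unique so far: 6)
  Token 7: 'key' -> NEW (unique so far: 7)
  Token 8: 'doctor' -> duplicate (unique so far: 7)
  Token 9: 'found' -> NEW (unique so far: 8)
Unique types: ('book', 'closed', 'dark', 'doctor', 'familiar', 'found', 'key', 'the')
Vocabulary size: 8

8


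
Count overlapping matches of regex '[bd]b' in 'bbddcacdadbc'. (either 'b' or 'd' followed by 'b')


Pattern: [bd]b means either 'b' or 'd' followed by 'b'.
Scanning 'bbddcacdadbc' position-by-position:
  Pos 0: window 'bb' -> MATCH
  Pos 1: window 'bd' -> no
  Pos 2: window 'dd' -> no
  Pos 3: window 'dc' -> no
  Pos 4: window 'ca' -> no
  Pos 5: window 'ac' -> no
  Pos 6: window 'cd' -> no
  Pos 7: window 'da' -> no
  Pos 8: window 'ad' -> no
  Pos 9: window 'db' -> MATCH
  Pos 10: window 'bc' -> no
  Pos 11: window 'c' -> no
Total matches: 2

2


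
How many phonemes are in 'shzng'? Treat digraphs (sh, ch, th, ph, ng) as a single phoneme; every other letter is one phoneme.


Parsing 'shzng' greedily, digraphs first:
  'sh' -> digraph (1 consonant phoneme) (phonemes so far: 1)
  'z' -> consonant phoneme (phonemes so far: 2)
  'ng' -> digraph (1 consonant phoneme) (phonemes so far: 3)
Total phonemes: 3

3


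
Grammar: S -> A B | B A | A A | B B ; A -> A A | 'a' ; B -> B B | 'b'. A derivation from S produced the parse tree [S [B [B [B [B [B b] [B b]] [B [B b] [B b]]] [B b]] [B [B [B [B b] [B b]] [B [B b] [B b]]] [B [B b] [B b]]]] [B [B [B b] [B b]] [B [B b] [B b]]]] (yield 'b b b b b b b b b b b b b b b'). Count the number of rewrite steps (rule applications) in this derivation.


Every bracketed nonterminal node [X ...] in the tree is produced by exactly one rule application.
Reading the tree off as a leftmost derivation:
  Step 1: S  =>  B B   (applied S -> B B)
  Step 2: B B  =>  B B B   (applied B -> B B)
  Step 3: B B B  =>  B B B B   (applied B -> B B)
  Step 4: B B B B  =>  B B B B B   (applied B -> B B)
  Step 5: B B B B B  =>  B B B B B B   (applied B -> B B)
  Step 6: B B B B B B  =>  b B B B B B   (applied B -> b)
  Step 7: b B B B B B  =>  b b B B B B   (applied B -> b)
  Step 8: b b B B B B  =>  b b B B B B B   (applied B -> B B)
  Step 9: b b B B B B B  =>  b b b B B B B   (applied B -> b)
  Step 10: b b b B B B B  =>  b b b b B B B   (applied B -> b)
  Step 11: b b b b B B B  =>  b b b b b B B   (applied B -> b)
  Step 12: b b b b b B B  =>  b b b b b B B B   (applied B -> B B)
  Step 13: b b b b b B B B  =>  b b b b b B B B B   (applied B -> B B)
  Step 14: b b b b b B B B B  =>  b b b b b B B B B B   (applied B -> B B)
  Step 15: b b b b b B B B B B  =>  b b b b b b B B B B   (applied B -> b)
  Step 16: b b b b b b B B B B  =>  b b b b b b b B B B   (applied B -> b)
  Step 17: b b b b b b b B B B  =>  b b b b b b b B B B B   (applied B -> B B)
  Step 18: b b b b b b b B B B B  =>  b b b b b b b b B B B   (applied B -> b)
  Step 19: b b b b b b b b B B B  =>  b b b b b b b b b B B   (applied B -> b)
  Step 20: b b b b b b b b b B B  =>  b b b b b b b b b B B B   (applied B -> B B)
  Step 21: b b b b b b b b b B B B  =>  b b b b b b b b b b B B   (applied B -> b)
  Step 22: b b b b b b b b b b B B  =>  b b b b b b b b b b b B   (applied B -> b)
  Step 23: b b b b b b b b b b b B  =>  b b b b b b b b b b b B B   (applied B -> B B)
  Step 24: b b b b b b b b b b b B B  =>  b b b b b b b b b b b B B B   (applied B -> B B)
  Step 25: b b b b b b b b b b b B B B  =>  b b b b b b b b b b b b B B   (applied B -> b)
  Step 26: b b b b b b b b b b b b B B  =>  b b b b b b b b b b b b b B   (applied B -> b)
  Step 27: b b b b b b b b b b b b b B  =>  b b b b b b b b b b b b b B B   (applied B -> B B)
  Step 28: b b b b b b b b b b b b b B B  =>  b b b b b b b b b b b b b b B   (applied B -> b)
  Step 29: b b b b b b b b b b b b b b B  =>  b b b b b b b b b b b b b b b   (applied B -> b)
Final yield: b b b b b b b b b b b b b b b
Total rewrite steps: 29

29


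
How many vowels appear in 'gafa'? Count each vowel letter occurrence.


Scanning each character of 'gafa':
  Position 1: 'g' -> consonant (running count: 0)
  Position 2: 'a' -> vowel (running count: 1)
  Position 3: 'f' -> consonant (running count: 1)
  Position 4: 'a' -> vowel (running count: 2)
Total vowels: 2

2


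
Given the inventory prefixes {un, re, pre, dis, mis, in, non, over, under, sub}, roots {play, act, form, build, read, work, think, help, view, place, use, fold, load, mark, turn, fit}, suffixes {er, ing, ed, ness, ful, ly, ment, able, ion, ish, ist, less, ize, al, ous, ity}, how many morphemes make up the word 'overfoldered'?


Segmenting 'overfoldered' against the inventory:
  'over' -> prefix (morpheme 1)
  'fold' -> root (morpheme 2)
  'er' -> suffix (morpheme 3)
  'ed' -> suffix (morpheme 4)
Total morphemes: 4

4


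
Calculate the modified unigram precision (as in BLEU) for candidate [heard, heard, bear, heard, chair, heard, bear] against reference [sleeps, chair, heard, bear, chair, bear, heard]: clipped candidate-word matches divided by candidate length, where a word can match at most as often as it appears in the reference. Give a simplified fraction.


Reference word counts: {'bear': 2, 'chair': 2, 'heard': 2, 'sleeps': 1}
Checking each candidate word (with clipping):
  'heard' -> in reference (ref count 2, used 1/2) -> match (matches: 1)
  'heard' -> in reference (ref count 2, used 2/2) -> match (matches: 2)
  'bear' -> in reference (ref count 2, used 1/2) -> match (matches: 3)
  'heard' -> ref count 2 already used up (2/2) -> clipped, no match (matches: 3)
  'chair' -> in reference (ref count 2, used 1/2) -> match (matches: 4)
  'heard' -> ref count 2 already used up (2/2) -> clipped, no match (matches: 4)
  'bear' -> in reference (ref count 2, used 2/2) -> match (matches: 5)
Clipped matches: 5, Candidate length: 7
Precision = 5/7

5/7


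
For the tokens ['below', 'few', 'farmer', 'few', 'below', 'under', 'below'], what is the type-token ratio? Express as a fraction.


Tokens: 7
Unique types: ('below', 'farmer', 'few', 'under') = 4
TTR = 4/7
Already in lowest terms.

4/7


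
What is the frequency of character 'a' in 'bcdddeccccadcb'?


Scanning 'bcdddeccccadcb' for 'a':
  Position 10: 'a' -> MATCH (count: 1)
Total occurrences of 'a': 1

1


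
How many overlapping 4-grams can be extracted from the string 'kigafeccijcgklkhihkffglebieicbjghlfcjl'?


String 'kigafeccijcgklkhihkffglebieicbjghlfcjl' has length L = 38.
Number of overlapping n-grams = L - n + 1
Substituting: 38 - 4 + 1 = 35

35


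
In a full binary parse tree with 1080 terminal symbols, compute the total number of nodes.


Leaf nodes (terminals): 1080
Internal nodes = n - 1 = 1080 - 1 = 1079
Total = leaves + internal = 1080 + 1079 = 2159

2159


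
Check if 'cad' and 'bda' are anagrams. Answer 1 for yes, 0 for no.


Sort characters of 'cad': 'acd'
Sort characters of 'bda': 'abd'
Sorted forms differ -> they are NOT anagrams
Result: 0

0


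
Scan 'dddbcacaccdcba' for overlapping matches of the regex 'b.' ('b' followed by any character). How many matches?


Pattern: b. means 'b' followed by any character.
Scanning 'dddbcacaccdcba' position-by-position:
  Pos 0: window 'dd' -> no
  Pos 1: window 'dd' -> no
  Pos 2: window 'db' -> no
  Pos 3: window 'bc' -> MATCH
  Pos 4: window 'ca' -> no
  Pos 5: window 'ac' -> no
  Pos 6: window 'ca' -> no
  Pos 7: window 'ac' -> no
  Pos 8: window 'cc' -> no
  Pos 9: window 'cd' -> no
  Pos 10: window 'dc' -> no
  Pos 11: window 'cb' -> no
  Pos 12: window 'ba' -> MATCH
  Pos 13: window 'a' -> no
Total matches: 2

2


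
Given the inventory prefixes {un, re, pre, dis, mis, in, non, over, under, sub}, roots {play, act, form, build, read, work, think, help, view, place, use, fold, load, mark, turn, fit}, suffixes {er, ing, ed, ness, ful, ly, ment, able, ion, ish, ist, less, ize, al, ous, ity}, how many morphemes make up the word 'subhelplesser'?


Segmenting 'subhelplesser' against the inventory:
  'sub' -> prefix (morpheme 1)
  'help' -> root (morpheme 2)
  'less' -> suffix (morpheme 3)
  'er' -> suffix (morpheme 4)
Total morphemes: 4

4


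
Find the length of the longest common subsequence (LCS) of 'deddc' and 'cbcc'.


DP table for LCS of 'deddc' and 'cbcc':
       c  b  c  c
    0  0  0  0  0
  d 0  0  0  0  0
  e 0  0  0  0  0
  d 0  0  0  0  0
  d 0  0  0  0  0
  c 0  1  1  1  1
LCS: 'c'
LCS length = 1

1


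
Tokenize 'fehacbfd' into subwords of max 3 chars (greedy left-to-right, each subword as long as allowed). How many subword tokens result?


'fehacbfd' has 8 characters.
Chunking with max size 3:
  Chunk 1: 'feh' (positions 0-2)
  Chunk 2: 'acb' (positions 3-5)
  Chunk 3: 'fd' (positions 6-7)
Total chunks: ceil(8 / 3) = 3

3


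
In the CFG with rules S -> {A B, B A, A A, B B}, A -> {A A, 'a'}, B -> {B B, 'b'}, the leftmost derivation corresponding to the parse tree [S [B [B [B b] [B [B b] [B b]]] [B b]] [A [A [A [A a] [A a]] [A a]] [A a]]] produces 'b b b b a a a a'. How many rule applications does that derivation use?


Every bracketed nonterminal node [X ...] in the tree is produced by exactly one rule application.
Reading the tree off as a leftmost derivation:
  Step 1: S  =>  B A   (applied S -> B A)
  Step 2: B A  =>  B B A   (applied B -> B B)
  Step 3: B B A  =>  B B B A   (applied B -> B B)
  Step 4: B B B A  =>  b B B A   (applied B -> b)
  Step 5: b B B A  =>  b B B B A   (applied B -> B B)
  Step 6: b B B B A  =>  b b B B A   (applied B -> b)
  Step 7: b b B B A  =>  b b b B A   (applied B -> b)
  Step 8: b b b B A  =>  b b b b A   (applied B -> b)
  Step 9: b b b b A  =>  b b b b A A   (applied A -> A A)
  Step 10: b b b b A A  =>  b b b b A A A   (applied A -> A A)
  Step 11: b b b b A A A  =>  b b b b A A A A   (applied A -> A A)
  Step 12: b b b b A A A A  =>  b b b b a A A A   (applied A -> a)
  Step 13: b b b b a A A A  =>  b b b b a a A A   (applied A -> a)
  Step 14: b b b b a a A A  =>  b b b b a a a A   (applied A -> a)
  Step 15: b b b b a a a A  =>  b b b b a a a a   (applied A -> a)
Final yield: b b b b a a a a
Total rewrite steps: 15

15


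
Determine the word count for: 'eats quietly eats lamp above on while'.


Counting words by splitting on spaces:
  Word 1: 'eats'
  Word 2: 'quietly'
  Word 3: 'eats'
  Word 4: 'lamp'
  Word 5: 'above'
  Word 6: 'on'
  Word 7: 'while'
Total words: 7

7


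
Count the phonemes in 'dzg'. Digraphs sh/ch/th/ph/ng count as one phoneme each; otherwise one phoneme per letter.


Parsing 'dzg' greedily, digraphs first:
  'd' -> consonant phoneme (phonemes so far: 1)
  'z' -> consonant phoneme (phonemes so far: 2)
  'g' -> consonant phoneme (phonemes so far: 3)
Total phonemes: 3

3


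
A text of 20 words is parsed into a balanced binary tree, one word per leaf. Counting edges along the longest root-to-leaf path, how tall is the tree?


In a balanced binary tree with n leaves the deepest leaf is ceil(log2(n)) edges below the root.
log2(20) = 4.3219
ceil(4.3219) = 5
height (edges) = 5

5


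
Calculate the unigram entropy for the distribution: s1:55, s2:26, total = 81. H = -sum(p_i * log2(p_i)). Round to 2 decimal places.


Computing entropy H = -sum(p_i * log2(p_i)):
  s1: p = 55/81 = 0.6790, -p*log2(p) = 0.3792
  s2: p = 26/81 = 0.3210, -p*log2(p) = 0.5262
H = sum of terms = 0.9054
Rounded to 2 decimals: 0.91

0.91


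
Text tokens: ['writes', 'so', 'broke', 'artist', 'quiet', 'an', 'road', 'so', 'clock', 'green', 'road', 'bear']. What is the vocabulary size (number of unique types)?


Listing all tokens and tracking unique types:
  Token 1: 'writes' -> NEW (unique so far: 1)
  Token 2: 'so' -> NEW (unique so far: 2)
  Token 3: 'broke' -> NEW (unique so far: 3)
  Token 4: 'artist' -> NEW (unique so far: 4)
  Token 5: 'quiet' -> NEW (unique so far: 5)
  Token 6: 'an' -> NEW (unique so far: 6)
  Token 7: 'road' -> NEW (unique so far: 7)
  Token 8: 'so' -> duplicate (unique so far: 7)
  Token 9: 'clock' -> NEW (unique so far: 8)
  Token 10: 'green' -> NEW (unique so far: 9)
  Token 11: 'road' -> duplicate (unique so far: 9)
  Token 12: 'bear' -> NEW (unique so far: 10)
Unique types: ('an', 'artist', 'bear', 'broke', 'clock', 'green', 'quiet', 'road', 'so', 'writes')
Vocabulary size: 10

10


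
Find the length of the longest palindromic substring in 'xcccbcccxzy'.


Scanning 'xcccbcccxzy' for palindromic substrings.
Substring at positions 0-8: 'xcccbcccx'.
Check: reverse('xcccbcccx') = 'xcccbcccx' -> palindrome confirmed.
Neighbouring characters ('-' / 'z') break symmetry, so it cannot extend further.
No longer palindromic substring exists; longest length = 9

9


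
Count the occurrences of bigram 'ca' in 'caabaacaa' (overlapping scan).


Scanning 'caabaacaa' for bigram 'ca':
  Position 0: 'ca' -> MATCH
  Position 1: 'aa' -> no
  Position 2: 'ab' -> no
  Position 3: 'ba' -> no
  Position 4: 'aa' -> no
  Position 5: 'ac' -> no
  Position 6: 'ca' -> MATCH
  Position 7: 'aa' -> no
Total matches: 2

2


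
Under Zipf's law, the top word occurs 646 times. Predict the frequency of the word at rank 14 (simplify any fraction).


Zipf's law: freq(rank) = f1 / rank
f1 = 646, rank = 14
freq = 646 / 14
GCD(646, 14) = 2
Simplified: 323/7

323/7


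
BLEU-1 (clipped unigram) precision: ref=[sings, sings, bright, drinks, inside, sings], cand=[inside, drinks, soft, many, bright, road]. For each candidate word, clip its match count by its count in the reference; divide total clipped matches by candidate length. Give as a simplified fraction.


Reference word counts: {'bright': 1, 'drinks': 1, 'inside': 1, 'sings': 3}
Checking each candidate word (with clipping):
  'inside' -> in reference (ref count 1, used 1/1) -> match (matches: 1)
  'drinks' -> in reference (ref count 1, used 1/1) -> match (matches: 2)
  'soft' -> not in reference -> no match (matches: 2)
  'many' -> not in reference -> no match (matches: 2)
  'bright' -> in reference (ref count 1, used 1/1) -> match (matches: 3)
  'road' -> not in reference -> no match (matches: 3)
Clipped matches: 3, Candidate length: 6
Precision = 3/6 = 1/2

1/2


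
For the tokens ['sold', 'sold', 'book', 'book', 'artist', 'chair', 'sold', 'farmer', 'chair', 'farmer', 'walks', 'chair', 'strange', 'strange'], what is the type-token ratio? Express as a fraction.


Tokens: 14
Unique types: ('artist', 'book', 'chair', 'farmer', 'sold', 'strange', 'walks') = 7
TTR = 7/14
Simplify: divide both by 7 -> 1/2
TTR = 1/2

1/2


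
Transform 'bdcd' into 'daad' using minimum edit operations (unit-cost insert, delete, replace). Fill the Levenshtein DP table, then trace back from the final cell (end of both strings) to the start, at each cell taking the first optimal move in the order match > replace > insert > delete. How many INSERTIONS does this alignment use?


Edit distance = 3. Backtracking from cell (4, 4) with preference match > replace > insert > delete,
then listing the resulting alignment 'bdcd' -> 'daad' left to right:
  Step 1: replace b->d
  Step 2: replace d->a
  Step 3: replace c->a
  Step 4: keep 'd'
Total insertions: 0

0


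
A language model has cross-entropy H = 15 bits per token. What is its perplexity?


Perplexity formula: PP = 2^H
H = 15
PP = 2^15
PP = 2^15 = 32768

32768


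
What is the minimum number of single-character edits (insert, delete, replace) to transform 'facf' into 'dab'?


Building DP table for s1='facf' (len 4) and s2='dab' (len 3):
       d  a  b
    0  1  2  3
  f 1  1  2  3
  a 2  2  1  2
  c 3  3  2  2
  f 4  4  3  3
Edit distance = dp[4][3] = 3

3


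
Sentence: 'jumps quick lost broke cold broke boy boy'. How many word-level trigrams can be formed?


Word trigrams from [8] words:
  Trigram 1: (jumps quick lost)
  Trigram 2: (quick lost broke)
  Trigram 3: (lost broke cold)
  Trigram 4: (broke cold broke)
  Trigram 5: (cold broke boy)
  Trigram 6: (broke boy boy)
Total word trigrams: 8 - 2 = 6

6


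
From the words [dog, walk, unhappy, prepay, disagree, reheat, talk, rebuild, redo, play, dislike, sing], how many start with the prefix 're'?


Checking each word for prefix 're':
  'dog' -> no (count: 0)
  'walk' -> no (count: 0)
  'unhappy' -> no (count: 0)
  'prepay' -> no (count: 0)
  'disagree' -> no (count: 0)
  'reheat' -> YES, starts with 're' (count: 1)
  'talk' -> no (count: 1)
  'rebuild' -> YES, starts with 're' (count: 2)
  'redo' -> YES, starts with 're' (count: 3)
  'play' -> no (count: 3)
  'dislike' -> no (count: 3)
  'sing' -> no (count: 3)
Total with prefix 're': 3

3


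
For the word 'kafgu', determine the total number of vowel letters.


Scanning each character of 'kafgu':
  Position 1: 'k' -> consonant (running count: 0)
  Position 2: 'a' -> vowel (running count: 1)
  Position 3: 'f' -> consonant (running count: 1)
  Position 4: 'g' -> consonant (running count: 1)
  Position 5: 'u' -> vowel (running count: 2)
Total vowels: 2

2


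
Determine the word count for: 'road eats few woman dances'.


Counting words by splitting on spaces:
  Word 1: 'road'
  Word 2: 'eats'
  Word 3: 'few'
  Word 4: 'woman'
  Word 5: 'dances'
Total words: 5

5


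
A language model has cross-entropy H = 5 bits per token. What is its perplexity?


Perplexity formula: PP = 2^H
H = 5
PP = 2^5
Steps: 2^1 = 2, 2^2 = 4, 2^3 = 8, 2^4 = 16, 2^5 = 32
PP = 32

32


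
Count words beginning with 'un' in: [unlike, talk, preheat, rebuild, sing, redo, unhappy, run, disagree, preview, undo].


Checking each word for prefix 'un':
  'unlike' -> YES, starts with 'un' (count: 1)
  'talk' -> no (count: 1)
  'preheat' -> no (count: 1)
  'rebuild' -> no (count: 1)
  'sing' -> no (count: 1)
  'redo' -> no (count: 1)
  'unhappy' -> YES, starts with 'un' (count: 2)
  'run' -> no (count: 2)
  'disagree' -> no (count: 2)
  'preview' -> no (count: 2)
  'undo' -> YES, starts with 'un' (count: 3)
Total with prefix 'un': 3

3


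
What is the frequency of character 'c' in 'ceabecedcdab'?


Scanning 'ceabecedcdab' for 'c':
  Position 0: 'c' -> MATCH (count: 1)
  Position 5: 'c' -> MATCH (count: 2)
  Position 8: 'c' -> MATCH (count: 3)
Total occurrences of 'c': 3

3


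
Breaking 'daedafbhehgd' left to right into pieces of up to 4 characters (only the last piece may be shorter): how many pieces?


'daedafbhehgd' has 12 characters.
Chunking with max size 4:
  Chunk 1: 'daed' (positions 0-3)
  Chunk 2: 'afbh' (positions 4-7)
  Chunk 3: 'ehgd' (positions 8-11)
Total chunks: ceil(12 / 4) = 3

3


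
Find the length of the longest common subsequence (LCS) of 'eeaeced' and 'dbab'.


DP table for LCS of 'eeaeced' and 'dbab':
       d  b  a  b
    0  0  0  0  0
  e 0  0  0  0  0
  e 0  0  0  0  0
  a 0  0  0  1  1
  e 0  0  0  1  1
  c 0  0  0  1  1
  e 0  0  0  1  1
  d 0  1  1  1  1
LCS: 'a'
LCS length = 1

1


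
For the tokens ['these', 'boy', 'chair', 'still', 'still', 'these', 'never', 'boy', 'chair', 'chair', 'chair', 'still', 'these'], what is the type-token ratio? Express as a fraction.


Tokens: 13
Unique types: ('boy', 'chair', 'never', 'still', 'these') = 5
TTR = 5/13
Already in lowest terms.

5/13


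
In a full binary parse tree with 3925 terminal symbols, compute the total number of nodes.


Leaf nodes (terminals): 3925
Internal nodes = n - 1 = 3925 - 1 = 3924
Total = leaves + internal = 3925 + 3924 = 7849

7849


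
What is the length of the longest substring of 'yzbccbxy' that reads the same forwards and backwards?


Scanning 'yzbccbxy' for palindromic substrings.
Substring at positions 2-5: 'bccb'.
Check: reverse('bccb') = 'bccb' -> palindrome confirmed.
Neighbouring characters ('z' / 'x') break symmetry, so it cannot extend further.
No longer palindromic substring exists; longest length = 4

4


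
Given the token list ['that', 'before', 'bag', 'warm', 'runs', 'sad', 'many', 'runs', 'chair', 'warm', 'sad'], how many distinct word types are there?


Listing all tokens and tracking unique types:
  Token 1: 'that' -> NEW (unique so far: 1)
  Token 2: 'before' -> NEW (unique so far: 2)
  Token 3: 'bag' -> NEW (unique so far: 3)
  Token 4: 'warm' -> NEW (unique so far: 4)
  Token 5: 'runs' -> NEW (unique so far: 5)
  Token 6: 'sad' -> NEW (unique so far: 6)
  Token 7: 'many' -> NEW (unique so far: 7)
  Token 8: 'runs' -> duplicate (unique so far: 7)
  Token 9: 'chair' -> NEW (unique so far: 8)
  Token 10: 'warm' -> duplicate (unique so far: 8)
  Token 11: 'sad' -> duplicate (unique so far: 8)
Unique types: ('bag', 'before', 'chair', 'many', 'runs', 'sad', 'that', 'warm')
Vocabulary size: 8

8


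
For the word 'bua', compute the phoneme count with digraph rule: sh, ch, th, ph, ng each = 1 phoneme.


Parsing 'bua' greedily, digraphs first:
  'b' -> consonant phoneme (phonemes so far: 1)
  'u' -> vowel phoneme (phonemes so far: 2)
  'a' -> vowel phoneme (phonemes so far: 3)
Total phonemes: 3

3


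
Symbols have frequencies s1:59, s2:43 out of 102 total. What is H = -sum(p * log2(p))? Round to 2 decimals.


Computing entropy H = -sum(p_i * log2(p_i)):
  s1: p = 59/102 = 0.5784, -p*log2(p) = 0.4568
  s2: p = 43/102 = 0.4216, -p*log2(p) = 0.5253
H = sum of terms = 0.9821
Rounded to 2 decimals: 0.98

0.98


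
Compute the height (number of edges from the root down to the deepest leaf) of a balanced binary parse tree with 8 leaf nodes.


In a balanced binary tree with n leaves the deepest leaf is ceil(log2(n)) edges below the root.
log2(8) = 3.0000
ceil(3.0000) = 3
height (edges) = 3

3


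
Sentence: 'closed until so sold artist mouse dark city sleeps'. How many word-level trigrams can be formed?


Word trigrams from [9] words:
  Trigram 1: (closed until so)
  Trigram 2: (until so sold)
  Trigram 3: (so sold artist)
  Trigram 4: (sold artist mouse)
  Trigram 5: (artist mouse dark)
  Trigram 6: (mouse dark city)
  Trigram 7: (dark city sleeps)
Total word trigrams: 9 - 2 = 7

7


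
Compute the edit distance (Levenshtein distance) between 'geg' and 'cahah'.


Building DP table for s1='geg' (len 3) and s2='cahah' (len 5):
       c  a  h  a  h
    0  1  2  3  4  5
  g 1  1  2  3  4  5
  e 2  2  2  3  4  5
  g 3  3  3  3  4  5
Edit distance = dp[3][5] = 5

5


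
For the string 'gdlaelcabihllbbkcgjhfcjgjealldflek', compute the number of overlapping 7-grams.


String 'gdlaelcabihllbbkcgjhfcjgjealldflek' has length L = 34.
Number of overlapping n-grams = L - n + 1
Substituting: 34 - 7 + 1 = 28

28


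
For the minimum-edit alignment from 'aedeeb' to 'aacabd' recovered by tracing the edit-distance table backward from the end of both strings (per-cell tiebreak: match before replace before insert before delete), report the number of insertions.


Edit distance = 5. Backtracking from cell (6, 6) with preference match > replace > insert > delete,
then listing the resulting alignment 'aedeeb' -> 'aacabd' left to right:
  Step 1: keep 'a'
  Step 2: replace e->a
  Step 3: replace d->c
  Step 4: replace e->a
  Step 5: replace e->b
  Step 6: replace b->d
Total insertions: 0

0


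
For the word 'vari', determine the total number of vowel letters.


Scanning each character of 'vari':
  Position 1: 'v' -> consonant (running count: 0)
  Position 2: 'a' -> vowel (running count: 1)
  Position 3: 'r' -> consonant (running count: 1)
  Position 4: 'i' -> vowel (running count: 2)
Total vowels: 2

2


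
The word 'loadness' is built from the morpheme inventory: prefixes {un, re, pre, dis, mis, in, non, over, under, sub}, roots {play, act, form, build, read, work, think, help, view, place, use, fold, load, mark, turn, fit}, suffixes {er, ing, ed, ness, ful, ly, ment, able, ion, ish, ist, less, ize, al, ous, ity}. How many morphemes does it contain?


Segmenting 'loadness' against the inventory:
  'load' -> root (morpheme 1)
  'ness' -> suffix (morpheme 2)
Total morphemes: 2

2


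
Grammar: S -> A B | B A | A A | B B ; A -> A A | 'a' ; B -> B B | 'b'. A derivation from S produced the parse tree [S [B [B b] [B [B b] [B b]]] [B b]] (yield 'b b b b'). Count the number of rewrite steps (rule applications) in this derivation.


Every bracketed nonterminal node [X ...] in the tree is produced by exactly one rule application.
Reading the tree off as a leftmost derivation:
  Step 1: S  =>  B B   (applied S -> B B)
  Step 2: B B  =>  B B B   (applied B -> B B)
  Step 3: B B B  =>  b B B   (applied B -> b)
  Step 4: b B B  =>  b B B B   (applied B -> B B)
  Step 5: b B B B  =>  b b B B   (applied B -> b)
  Step 6: b b B B  =>  b b b B   (applied B -> b)
  Step 7: b b b B  =>  b b b b   (applied B -> b)
Final yield: b b b b
Total rewrite steps: 7

7


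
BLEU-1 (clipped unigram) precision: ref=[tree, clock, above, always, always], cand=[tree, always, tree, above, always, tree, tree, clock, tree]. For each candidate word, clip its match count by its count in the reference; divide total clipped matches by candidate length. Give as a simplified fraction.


Reference word counts: {'above': 1, 'always': 2, 'clock': 1, 'tree': 1}
Checking each candidate word (with clipping):
  'tree' -> in reference (ref count 1, used 1/1) -> match (matches: 1)
  'always' -> in reference (ref count 2, used 1/2) -> match (matches: 2)
  'tree' -> ref count 1 already used up (1/1) -> clipped, no match (matches: 2)
  'above' -> in reference (ref count 1, used 1/1) -> match (matches: 3)
  'always' -> in reference (ref count 2, used 2/2) -> match (matches: 4)
  'tree' -> ref count 1 already used up (1/1) -> clipped, no match (matches: 4)
  'tree' -> ref count 1 already used up (1/1) -> clipped, no match (matches: 4)
  'clock' -> in reference (ref count 1, used 1/1) -> match (matches: 5)
  'tree' -> ref count 1 already used up (1/1) -> clipped, no match (matches: 5)
Clipped matches: 5, Candidate length: 9
Precision = 5/9

5/9


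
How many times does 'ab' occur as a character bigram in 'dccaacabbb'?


Scanning 'dccaacabbb' for bigram 'ab':
  Position 0: 'dc' -> no
  Position 1: 'cc' -> no
  Position 2: 'ca' -> no
  Position 3: 'aa' -> no
  Position 4: 'ac' -> no
  Position 5: 'ca' -> no
  Position 6: 'ab' -> MATCH
  Position 7: 'bb' -> no
  Position 8: 'bb' -> no
Total matches: 1

1


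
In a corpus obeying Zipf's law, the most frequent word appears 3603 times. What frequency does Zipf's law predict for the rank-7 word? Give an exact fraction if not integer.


Zipf's law: freq(rank) = f1 / rank
f1 = 3603, rank = 7
freq = 3603 / 7
GCD(3603, 7) = 1
Simplified: 3603/7

3603/7


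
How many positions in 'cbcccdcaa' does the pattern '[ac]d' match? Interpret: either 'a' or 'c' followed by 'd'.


Pattern: [ac]d means either 'a' or 'c' followed by 'd'.
Scanning 'cbcccdcaa' position-by-position:
  Pos 0: window 'cb' -> no
  Pos 1: window 'bc' -> no
  Pos 2: window 'cc' -> no
  Pos 3: window 'cc' -> no
  Pos 4: window 'cd' -> MATCH
  Pos 5: window 'dc' -> no
  Pos 6: window 'ca' -> no
  Pos 7: window 'aa' -> no
  Pos 8: window 'a' -> no
Total matches: 1

1


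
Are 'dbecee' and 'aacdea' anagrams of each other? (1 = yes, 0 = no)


Sort characters of 'dbecee': 'bcdeee'
Sort characters of 'aacdea': 'aaacde'
Sorted forms differ -> they are NOT anagrams
Result: 0

0


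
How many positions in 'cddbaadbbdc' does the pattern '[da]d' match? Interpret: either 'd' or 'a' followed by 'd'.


Pattern: [da]d means either 'd' or 'a' followed by 'd'.
Scanning 'cddbaadbbdc' position-by-position:
  Pos 0: window 'cd' -> no
  Pos 1: window 'dd' -> MATCH
  Pos 2: window 'db' -> no
  Pos 3: window 'ba' -> no
  Pos 4: window 'aa' -> no
  Pos 5: window 'ad' -> MATCH
  Pos 6: window 'db' -> no
  Pos 7: window 'bb' -> no
  Pos 8: window 'bd' -> no
  Pos 9: window 'dc' -> no
  Pos 10: window 'c' -> no
Total matches: 2

2
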